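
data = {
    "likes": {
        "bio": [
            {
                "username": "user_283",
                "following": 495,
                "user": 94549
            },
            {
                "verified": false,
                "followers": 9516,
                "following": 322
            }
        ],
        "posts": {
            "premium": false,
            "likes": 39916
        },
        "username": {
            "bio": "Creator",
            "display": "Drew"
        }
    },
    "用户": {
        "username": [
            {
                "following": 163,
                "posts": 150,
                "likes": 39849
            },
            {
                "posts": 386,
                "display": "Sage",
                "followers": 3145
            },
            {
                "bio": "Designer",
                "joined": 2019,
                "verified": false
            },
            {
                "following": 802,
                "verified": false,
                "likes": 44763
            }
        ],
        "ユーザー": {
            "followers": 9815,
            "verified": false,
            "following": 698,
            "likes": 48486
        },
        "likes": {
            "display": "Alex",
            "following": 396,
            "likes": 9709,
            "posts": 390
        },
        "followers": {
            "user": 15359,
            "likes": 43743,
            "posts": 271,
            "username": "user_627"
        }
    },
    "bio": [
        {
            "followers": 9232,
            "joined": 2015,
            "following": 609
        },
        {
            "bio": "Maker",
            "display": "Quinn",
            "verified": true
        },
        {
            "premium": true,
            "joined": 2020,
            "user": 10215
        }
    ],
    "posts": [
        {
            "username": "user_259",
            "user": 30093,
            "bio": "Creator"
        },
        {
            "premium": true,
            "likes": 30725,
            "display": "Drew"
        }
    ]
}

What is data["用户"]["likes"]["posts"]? 390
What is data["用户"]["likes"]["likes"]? 9709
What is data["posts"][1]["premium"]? True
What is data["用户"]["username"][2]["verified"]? False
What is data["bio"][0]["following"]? 609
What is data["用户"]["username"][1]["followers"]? 3145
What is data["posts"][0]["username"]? "user_259"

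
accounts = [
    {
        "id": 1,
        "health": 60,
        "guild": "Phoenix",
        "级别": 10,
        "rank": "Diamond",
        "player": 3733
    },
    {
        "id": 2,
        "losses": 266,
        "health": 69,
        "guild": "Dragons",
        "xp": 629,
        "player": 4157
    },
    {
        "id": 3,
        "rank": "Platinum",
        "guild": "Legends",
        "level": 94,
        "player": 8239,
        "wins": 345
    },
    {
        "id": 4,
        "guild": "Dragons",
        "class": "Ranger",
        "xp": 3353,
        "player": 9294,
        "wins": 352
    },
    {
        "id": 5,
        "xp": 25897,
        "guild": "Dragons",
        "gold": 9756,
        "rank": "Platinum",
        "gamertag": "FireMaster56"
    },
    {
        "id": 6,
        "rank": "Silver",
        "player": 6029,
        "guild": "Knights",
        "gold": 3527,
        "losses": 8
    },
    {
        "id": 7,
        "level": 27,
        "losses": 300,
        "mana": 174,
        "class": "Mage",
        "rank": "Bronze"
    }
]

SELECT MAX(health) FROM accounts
69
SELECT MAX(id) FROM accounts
7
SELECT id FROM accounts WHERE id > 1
[2, 3, 4, 5, 6, 7]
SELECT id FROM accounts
[1, 2, 3, 4, 5, 6, 7]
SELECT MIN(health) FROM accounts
60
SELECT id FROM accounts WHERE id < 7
[1, 2, 3, 4, 5, 6]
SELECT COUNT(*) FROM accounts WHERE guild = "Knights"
1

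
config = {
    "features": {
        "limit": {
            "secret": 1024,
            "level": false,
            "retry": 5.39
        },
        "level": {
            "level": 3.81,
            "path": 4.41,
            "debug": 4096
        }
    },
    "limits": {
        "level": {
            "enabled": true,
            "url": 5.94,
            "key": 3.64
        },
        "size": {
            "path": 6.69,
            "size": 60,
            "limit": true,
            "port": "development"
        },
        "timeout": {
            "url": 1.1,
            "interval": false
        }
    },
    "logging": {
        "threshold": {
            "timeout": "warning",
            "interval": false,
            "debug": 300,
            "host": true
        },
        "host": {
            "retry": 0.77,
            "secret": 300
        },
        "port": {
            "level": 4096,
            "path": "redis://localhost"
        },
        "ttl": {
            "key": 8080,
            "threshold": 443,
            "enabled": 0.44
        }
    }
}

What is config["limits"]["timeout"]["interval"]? False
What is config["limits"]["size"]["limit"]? True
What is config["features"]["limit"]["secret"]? 1024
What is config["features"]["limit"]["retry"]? 5.39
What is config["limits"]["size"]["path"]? 6.69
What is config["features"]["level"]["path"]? 4.41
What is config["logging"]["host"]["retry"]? 0.77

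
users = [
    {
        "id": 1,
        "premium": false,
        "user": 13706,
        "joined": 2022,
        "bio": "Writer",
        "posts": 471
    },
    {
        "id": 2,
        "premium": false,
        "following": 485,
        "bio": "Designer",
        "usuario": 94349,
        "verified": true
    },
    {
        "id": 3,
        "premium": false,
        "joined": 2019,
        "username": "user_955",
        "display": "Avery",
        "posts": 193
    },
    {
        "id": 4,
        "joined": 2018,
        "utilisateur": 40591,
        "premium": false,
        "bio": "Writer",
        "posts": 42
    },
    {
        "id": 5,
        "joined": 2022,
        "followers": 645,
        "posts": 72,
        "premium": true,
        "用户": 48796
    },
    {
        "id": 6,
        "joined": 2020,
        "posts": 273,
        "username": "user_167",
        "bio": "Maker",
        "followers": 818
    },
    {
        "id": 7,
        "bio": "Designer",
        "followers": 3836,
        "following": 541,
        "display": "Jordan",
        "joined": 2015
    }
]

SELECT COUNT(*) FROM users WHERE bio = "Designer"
2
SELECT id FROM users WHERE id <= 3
[1, 2, 3]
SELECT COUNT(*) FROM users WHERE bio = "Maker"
1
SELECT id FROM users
[1, 2, 3, 4, 5, 6, 7]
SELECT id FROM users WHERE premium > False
[5]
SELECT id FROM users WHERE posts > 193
[1, 6]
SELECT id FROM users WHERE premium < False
[]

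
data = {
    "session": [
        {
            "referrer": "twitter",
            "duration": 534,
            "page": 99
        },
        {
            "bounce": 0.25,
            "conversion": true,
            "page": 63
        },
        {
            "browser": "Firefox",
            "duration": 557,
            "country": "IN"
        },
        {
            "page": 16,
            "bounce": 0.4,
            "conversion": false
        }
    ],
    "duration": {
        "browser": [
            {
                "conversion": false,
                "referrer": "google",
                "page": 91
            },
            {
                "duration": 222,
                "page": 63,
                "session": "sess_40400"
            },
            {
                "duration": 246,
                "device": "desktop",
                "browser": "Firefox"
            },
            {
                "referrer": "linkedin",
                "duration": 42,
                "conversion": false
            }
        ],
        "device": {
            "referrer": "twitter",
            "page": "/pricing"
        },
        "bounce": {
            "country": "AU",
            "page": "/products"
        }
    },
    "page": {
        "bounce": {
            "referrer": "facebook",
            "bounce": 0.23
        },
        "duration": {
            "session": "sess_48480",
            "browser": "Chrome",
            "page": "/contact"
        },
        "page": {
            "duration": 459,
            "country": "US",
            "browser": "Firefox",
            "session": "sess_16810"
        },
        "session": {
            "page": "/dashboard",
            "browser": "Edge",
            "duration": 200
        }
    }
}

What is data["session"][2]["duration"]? 557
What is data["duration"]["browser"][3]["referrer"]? "linkedin"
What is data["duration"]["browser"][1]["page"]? 63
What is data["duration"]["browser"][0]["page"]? 91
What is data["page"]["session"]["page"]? "/dashboard"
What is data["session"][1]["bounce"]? 0.25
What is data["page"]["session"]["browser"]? "Edge"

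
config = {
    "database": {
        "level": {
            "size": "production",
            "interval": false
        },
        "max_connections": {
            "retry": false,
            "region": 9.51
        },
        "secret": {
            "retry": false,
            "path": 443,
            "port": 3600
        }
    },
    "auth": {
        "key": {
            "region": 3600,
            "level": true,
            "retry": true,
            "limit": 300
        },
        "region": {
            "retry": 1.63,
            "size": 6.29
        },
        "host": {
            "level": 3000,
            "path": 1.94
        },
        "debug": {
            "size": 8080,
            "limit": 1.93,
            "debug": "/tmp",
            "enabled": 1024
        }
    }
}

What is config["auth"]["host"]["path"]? 1.94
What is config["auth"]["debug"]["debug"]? "/tmp"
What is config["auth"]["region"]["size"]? 6.29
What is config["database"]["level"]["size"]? "production"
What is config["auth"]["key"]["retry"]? True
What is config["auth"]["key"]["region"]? 3600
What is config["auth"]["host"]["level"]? 3000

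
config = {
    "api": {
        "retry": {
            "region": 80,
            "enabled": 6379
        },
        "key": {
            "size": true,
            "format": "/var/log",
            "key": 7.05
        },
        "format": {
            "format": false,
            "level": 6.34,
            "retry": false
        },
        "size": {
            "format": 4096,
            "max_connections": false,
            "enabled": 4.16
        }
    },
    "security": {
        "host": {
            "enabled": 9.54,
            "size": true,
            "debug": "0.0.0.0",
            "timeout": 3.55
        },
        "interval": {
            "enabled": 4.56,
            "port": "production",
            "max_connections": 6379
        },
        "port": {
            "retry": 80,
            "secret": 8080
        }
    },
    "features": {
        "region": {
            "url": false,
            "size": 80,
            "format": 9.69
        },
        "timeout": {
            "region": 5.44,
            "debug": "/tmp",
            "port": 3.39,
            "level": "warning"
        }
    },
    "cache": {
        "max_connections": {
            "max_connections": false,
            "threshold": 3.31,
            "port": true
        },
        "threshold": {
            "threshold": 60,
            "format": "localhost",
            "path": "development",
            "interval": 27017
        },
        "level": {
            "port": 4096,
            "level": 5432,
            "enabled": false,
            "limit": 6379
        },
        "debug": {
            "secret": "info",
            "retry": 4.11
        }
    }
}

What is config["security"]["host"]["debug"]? "0.0.0.0"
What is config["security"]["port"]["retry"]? 80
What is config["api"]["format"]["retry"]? False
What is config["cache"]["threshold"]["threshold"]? 60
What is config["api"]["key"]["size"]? True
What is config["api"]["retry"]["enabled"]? 6379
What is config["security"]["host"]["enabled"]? 9.54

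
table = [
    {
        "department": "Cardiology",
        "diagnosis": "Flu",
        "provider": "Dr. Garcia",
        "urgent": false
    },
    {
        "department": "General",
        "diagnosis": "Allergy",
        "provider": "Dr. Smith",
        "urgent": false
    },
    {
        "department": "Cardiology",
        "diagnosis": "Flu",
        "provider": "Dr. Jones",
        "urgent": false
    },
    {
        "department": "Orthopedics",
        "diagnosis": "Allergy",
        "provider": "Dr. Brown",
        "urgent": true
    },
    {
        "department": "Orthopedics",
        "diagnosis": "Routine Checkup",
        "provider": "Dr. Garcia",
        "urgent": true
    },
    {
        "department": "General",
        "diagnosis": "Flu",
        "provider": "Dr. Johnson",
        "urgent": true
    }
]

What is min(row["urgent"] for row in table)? False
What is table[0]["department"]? "Cardiology"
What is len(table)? 6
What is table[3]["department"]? "Orthopedics"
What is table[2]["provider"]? "Dr. Jones"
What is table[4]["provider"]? "Dr. Garcia"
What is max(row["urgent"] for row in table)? True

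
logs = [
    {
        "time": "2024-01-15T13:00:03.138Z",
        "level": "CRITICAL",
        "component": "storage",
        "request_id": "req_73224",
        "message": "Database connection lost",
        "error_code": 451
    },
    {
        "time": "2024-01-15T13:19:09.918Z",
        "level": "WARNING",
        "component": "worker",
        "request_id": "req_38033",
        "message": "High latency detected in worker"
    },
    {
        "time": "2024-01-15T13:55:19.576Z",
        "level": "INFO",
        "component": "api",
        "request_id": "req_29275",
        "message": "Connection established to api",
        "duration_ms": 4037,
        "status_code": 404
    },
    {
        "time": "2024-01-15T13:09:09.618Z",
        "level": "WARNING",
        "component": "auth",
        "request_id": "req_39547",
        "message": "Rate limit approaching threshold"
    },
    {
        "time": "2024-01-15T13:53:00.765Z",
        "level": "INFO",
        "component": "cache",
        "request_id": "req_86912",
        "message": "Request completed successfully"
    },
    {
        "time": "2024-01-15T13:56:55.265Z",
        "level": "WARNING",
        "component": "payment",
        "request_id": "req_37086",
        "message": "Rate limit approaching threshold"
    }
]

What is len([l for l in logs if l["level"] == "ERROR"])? 0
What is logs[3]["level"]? "WARNING"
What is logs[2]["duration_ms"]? 4037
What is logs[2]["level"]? "INFO"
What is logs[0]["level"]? "CRITICAL"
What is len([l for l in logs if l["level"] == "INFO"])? 2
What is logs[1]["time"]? "2024-01-15T13:19:09.918Z"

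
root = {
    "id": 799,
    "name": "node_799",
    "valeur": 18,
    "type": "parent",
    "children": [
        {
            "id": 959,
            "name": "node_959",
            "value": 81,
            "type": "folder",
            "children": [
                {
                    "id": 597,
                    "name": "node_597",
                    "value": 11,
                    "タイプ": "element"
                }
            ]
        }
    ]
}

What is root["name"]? "node_799"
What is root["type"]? "parent"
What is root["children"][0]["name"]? "node_959"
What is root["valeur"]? 18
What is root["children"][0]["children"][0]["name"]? "node_597"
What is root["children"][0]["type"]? "folder"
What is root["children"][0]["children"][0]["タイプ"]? "element"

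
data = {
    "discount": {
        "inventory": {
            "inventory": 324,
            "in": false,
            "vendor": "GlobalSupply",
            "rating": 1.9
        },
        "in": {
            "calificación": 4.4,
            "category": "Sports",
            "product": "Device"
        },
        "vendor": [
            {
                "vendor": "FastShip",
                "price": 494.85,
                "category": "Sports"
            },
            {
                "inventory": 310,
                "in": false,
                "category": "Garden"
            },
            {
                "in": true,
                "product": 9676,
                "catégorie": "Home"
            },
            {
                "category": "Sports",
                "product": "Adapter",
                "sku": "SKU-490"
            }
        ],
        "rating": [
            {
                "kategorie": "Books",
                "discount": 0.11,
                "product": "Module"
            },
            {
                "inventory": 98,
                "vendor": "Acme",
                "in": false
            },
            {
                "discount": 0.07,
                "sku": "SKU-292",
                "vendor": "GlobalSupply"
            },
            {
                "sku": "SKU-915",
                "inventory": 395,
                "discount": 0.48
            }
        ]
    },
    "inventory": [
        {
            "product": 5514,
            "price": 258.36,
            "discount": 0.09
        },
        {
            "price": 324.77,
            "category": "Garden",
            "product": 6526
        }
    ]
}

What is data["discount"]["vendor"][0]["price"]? 494.85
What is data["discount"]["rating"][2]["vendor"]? "GlobalSupply"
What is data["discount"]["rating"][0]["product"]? "Module"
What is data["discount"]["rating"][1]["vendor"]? "Acme"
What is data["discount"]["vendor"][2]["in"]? True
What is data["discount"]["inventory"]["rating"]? 1.9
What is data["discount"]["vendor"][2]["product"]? 9676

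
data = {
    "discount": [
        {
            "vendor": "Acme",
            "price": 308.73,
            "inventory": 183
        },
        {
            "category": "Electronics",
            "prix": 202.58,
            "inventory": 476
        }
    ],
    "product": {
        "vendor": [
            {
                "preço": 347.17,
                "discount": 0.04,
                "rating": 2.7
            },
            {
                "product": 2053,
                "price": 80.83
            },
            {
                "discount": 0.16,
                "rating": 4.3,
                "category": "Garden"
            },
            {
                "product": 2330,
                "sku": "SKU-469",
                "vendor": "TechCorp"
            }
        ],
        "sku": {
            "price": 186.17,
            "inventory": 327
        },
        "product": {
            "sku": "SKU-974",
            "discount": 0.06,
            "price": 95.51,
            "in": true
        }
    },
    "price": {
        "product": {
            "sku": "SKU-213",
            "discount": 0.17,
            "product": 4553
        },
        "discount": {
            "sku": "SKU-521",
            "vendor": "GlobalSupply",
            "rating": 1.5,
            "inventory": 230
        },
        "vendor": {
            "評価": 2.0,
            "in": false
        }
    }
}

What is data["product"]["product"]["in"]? True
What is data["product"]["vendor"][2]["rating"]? 4.3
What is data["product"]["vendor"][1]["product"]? 2053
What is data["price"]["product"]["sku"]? "SKU-213"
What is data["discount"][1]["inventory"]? 476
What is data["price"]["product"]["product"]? 4553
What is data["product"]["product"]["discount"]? 0.06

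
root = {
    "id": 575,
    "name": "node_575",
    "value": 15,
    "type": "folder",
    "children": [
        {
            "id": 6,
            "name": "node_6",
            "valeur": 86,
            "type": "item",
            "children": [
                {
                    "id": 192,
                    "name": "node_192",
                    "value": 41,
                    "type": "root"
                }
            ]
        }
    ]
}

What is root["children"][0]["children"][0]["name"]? "node_192"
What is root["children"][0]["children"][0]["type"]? "root"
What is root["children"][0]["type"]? "item"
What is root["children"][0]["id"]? 6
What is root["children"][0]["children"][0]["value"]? 41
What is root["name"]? "node_575"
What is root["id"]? 575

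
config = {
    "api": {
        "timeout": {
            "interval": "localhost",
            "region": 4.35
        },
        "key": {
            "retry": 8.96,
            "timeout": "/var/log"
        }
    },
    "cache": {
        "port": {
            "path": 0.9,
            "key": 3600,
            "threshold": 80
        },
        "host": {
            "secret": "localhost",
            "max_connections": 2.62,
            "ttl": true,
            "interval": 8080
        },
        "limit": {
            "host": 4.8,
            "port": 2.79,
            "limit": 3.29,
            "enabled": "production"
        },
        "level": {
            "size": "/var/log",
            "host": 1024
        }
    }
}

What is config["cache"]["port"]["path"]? 0.9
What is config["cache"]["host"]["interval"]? 8080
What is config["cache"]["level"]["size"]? "/var/log"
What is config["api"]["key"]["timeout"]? "/var/log"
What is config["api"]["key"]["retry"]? 8.96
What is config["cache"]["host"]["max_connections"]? 2.62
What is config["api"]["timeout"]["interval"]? "localhost"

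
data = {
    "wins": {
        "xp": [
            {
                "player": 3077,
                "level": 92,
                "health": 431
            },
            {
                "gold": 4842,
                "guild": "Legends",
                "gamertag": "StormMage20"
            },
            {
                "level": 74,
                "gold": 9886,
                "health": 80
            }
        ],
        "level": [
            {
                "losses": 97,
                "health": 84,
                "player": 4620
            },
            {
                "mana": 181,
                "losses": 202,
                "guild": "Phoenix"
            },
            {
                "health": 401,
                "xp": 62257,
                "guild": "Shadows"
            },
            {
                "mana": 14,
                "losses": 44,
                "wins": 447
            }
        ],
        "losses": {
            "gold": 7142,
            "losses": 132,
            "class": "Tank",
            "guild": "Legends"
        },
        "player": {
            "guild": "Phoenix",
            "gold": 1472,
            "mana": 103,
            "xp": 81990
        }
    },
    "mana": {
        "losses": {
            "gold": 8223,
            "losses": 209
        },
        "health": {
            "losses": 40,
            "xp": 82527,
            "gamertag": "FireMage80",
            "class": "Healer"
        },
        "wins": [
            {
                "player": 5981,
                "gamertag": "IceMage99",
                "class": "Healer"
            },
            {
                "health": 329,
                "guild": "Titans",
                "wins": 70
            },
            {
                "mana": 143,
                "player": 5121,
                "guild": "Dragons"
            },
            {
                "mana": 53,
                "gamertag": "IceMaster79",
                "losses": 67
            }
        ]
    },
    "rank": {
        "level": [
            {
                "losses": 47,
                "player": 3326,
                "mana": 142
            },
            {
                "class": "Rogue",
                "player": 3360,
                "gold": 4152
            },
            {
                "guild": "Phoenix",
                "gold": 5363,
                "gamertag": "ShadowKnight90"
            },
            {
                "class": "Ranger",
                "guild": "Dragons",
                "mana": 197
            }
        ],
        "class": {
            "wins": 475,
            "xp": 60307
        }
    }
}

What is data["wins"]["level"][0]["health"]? 84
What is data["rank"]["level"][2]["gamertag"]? "ShadowKnight90"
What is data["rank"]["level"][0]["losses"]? 47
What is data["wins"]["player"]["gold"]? 1472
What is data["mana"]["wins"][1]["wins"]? 70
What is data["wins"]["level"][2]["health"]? 401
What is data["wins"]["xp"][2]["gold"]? 9886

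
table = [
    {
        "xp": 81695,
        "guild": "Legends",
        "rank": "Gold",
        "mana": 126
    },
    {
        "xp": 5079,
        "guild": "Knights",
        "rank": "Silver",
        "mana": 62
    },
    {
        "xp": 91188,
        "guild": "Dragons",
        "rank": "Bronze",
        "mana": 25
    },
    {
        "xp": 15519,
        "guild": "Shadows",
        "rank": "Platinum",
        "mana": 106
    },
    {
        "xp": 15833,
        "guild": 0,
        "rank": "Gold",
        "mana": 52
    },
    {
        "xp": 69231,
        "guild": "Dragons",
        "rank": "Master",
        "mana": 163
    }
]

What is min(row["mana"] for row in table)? 25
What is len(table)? 6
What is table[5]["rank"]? "Master"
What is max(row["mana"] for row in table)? 163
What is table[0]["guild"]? "Legends"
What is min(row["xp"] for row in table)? 5079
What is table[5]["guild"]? "Dragons"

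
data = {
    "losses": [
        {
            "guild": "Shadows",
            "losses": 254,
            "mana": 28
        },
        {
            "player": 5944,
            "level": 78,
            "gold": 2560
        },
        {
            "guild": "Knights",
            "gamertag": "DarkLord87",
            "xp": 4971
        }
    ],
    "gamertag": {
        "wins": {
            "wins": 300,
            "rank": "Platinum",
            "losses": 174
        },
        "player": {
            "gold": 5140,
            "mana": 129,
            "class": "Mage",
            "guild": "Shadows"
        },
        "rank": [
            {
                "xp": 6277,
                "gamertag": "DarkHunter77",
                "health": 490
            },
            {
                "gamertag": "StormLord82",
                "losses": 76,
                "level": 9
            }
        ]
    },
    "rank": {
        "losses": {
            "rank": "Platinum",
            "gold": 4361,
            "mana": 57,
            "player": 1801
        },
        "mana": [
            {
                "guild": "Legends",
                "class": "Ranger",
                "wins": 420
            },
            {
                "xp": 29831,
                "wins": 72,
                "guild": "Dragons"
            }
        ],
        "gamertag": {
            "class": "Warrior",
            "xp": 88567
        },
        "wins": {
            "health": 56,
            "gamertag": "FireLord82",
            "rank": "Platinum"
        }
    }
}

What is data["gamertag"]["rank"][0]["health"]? 490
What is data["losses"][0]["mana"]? 28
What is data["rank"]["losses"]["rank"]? "Platinum"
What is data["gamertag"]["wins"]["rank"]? "Platinum"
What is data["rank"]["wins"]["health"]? 56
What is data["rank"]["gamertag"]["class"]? "Warrior"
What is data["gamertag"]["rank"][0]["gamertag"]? "DarkHunter77"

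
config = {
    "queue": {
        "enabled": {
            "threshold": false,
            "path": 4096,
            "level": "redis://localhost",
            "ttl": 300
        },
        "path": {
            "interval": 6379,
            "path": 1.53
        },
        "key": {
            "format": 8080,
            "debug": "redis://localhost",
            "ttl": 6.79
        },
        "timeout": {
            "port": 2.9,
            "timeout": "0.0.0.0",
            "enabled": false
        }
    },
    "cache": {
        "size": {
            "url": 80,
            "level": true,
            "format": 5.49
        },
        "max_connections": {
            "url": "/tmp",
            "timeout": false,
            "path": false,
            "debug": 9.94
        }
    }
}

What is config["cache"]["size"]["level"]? True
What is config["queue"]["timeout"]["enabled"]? False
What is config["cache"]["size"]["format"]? 5.49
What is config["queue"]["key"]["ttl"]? 6.79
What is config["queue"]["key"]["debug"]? "redis://localhost"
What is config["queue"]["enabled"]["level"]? "redis://localhost"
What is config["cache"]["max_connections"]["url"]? "/tmp"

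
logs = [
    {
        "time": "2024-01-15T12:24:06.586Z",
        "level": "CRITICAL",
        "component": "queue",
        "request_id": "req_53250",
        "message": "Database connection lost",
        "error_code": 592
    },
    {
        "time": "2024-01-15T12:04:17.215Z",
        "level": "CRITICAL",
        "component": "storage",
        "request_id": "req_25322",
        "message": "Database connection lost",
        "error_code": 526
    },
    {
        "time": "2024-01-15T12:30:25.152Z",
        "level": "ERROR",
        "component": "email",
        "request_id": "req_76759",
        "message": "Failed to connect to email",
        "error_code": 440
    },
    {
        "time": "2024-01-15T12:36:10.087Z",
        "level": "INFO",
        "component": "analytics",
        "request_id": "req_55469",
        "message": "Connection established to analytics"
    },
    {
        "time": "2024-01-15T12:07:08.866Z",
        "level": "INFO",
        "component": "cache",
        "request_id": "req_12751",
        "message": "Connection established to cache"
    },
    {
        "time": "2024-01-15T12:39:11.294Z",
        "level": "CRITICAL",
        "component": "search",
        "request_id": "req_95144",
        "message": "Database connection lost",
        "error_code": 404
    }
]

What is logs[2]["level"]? "ERROR"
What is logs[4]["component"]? "cache"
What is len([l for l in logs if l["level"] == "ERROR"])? 1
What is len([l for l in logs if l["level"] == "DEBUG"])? 0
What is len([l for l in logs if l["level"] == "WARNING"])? 0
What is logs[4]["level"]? "INFO"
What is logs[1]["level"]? "CRITICAL"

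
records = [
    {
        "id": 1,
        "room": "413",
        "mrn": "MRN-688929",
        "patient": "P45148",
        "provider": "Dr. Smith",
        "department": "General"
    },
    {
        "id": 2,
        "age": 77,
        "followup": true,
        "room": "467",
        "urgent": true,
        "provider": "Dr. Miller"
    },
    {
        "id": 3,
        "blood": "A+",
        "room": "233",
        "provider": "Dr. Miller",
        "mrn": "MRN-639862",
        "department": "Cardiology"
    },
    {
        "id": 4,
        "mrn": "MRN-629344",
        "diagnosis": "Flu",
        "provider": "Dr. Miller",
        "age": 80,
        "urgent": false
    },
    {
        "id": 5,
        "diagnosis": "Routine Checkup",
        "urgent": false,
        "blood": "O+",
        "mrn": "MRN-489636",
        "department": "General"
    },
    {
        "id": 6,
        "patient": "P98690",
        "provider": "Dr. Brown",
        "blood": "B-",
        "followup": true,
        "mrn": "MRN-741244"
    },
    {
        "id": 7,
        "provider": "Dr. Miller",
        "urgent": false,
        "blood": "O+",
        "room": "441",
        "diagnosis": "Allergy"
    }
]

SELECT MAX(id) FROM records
7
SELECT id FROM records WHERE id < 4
[1, 2, 3]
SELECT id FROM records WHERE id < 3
[1, 2]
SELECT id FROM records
[1, 2, 3, 4, 5, 6, 7]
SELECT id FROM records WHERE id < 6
[1, 2, 3, 4, 5]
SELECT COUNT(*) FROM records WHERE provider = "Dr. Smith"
1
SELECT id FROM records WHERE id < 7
[1, 2, 3, 4, 5, 6]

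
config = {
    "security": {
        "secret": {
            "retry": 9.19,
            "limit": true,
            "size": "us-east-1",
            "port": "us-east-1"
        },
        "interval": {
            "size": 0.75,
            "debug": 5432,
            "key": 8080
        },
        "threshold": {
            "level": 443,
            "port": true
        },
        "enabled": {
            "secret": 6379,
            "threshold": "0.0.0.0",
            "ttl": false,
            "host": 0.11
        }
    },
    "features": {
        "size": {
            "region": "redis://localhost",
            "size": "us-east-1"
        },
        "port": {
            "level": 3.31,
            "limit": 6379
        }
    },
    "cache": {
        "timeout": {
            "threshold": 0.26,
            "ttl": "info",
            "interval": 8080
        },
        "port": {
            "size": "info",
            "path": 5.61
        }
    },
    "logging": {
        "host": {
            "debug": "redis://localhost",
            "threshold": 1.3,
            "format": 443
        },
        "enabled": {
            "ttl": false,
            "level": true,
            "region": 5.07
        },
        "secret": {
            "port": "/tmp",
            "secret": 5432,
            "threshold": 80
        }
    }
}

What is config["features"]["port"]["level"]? 3.31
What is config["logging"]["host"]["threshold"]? 1.3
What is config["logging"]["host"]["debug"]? "redis://localhost"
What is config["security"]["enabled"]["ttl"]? False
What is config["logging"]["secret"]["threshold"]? 80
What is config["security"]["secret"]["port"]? "us-east-1"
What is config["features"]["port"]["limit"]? 6379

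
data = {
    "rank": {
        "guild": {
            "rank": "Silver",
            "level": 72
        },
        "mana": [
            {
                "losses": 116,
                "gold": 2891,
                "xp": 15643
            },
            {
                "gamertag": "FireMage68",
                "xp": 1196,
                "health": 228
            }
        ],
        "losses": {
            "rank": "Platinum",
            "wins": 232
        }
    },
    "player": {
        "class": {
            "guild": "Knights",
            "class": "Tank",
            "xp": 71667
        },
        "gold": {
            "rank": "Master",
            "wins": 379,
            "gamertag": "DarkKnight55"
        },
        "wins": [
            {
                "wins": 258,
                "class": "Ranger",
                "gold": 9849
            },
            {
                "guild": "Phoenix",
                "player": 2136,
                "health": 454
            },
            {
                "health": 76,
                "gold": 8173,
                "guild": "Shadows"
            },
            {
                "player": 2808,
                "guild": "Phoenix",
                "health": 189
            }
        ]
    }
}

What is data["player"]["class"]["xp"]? 71667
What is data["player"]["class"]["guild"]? "Knights"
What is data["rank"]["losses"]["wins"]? 232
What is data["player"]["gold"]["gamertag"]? "DarkKnight55"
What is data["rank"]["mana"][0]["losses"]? 116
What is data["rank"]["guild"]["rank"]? "Silver"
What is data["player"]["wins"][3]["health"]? 189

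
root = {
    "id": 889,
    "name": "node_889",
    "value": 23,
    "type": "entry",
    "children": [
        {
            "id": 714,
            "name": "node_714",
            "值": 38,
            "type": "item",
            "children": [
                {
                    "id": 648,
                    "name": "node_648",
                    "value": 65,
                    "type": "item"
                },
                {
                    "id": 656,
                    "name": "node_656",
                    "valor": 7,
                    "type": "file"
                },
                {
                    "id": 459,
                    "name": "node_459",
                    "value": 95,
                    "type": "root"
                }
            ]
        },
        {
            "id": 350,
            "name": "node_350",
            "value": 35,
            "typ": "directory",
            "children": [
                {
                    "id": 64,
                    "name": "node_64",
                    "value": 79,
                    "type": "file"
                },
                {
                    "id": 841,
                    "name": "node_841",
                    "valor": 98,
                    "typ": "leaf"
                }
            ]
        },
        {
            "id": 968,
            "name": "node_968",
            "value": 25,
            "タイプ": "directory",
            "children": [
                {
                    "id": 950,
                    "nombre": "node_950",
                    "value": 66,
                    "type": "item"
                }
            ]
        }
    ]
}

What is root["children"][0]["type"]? "item"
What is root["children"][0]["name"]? "node_714"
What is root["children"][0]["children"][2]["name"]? "node_459"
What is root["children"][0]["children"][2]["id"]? 459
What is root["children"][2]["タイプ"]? "directory"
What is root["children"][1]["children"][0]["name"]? "node_64"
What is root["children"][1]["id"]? 350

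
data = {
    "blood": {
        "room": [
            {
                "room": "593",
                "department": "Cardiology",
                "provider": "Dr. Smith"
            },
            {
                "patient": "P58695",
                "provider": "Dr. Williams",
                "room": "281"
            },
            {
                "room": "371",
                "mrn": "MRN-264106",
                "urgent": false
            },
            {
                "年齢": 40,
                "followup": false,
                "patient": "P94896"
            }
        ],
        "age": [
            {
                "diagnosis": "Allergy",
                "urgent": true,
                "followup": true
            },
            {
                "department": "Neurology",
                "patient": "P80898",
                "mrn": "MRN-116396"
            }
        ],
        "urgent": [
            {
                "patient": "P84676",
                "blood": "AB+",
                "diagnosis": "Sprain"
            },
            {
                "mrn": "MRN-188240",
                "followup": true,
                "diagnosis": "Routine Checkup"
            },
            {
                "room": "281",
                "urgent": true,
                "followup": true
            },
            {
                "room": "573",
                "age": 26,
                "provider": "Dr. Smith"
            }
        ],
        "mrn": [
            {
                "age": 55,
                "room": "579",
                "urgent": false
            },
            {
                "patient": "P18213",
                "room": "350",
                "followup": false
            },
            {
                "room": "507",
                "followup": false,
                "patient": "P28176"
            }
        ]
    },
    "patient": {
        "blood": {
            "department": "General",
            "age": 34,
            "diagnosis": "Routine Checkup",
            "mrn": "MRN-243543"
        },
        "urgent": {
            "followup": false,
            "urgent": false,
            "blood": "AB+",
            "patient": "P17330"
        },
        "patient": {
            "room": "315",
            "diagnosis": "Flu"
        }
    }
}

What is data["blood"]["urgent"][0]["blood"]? "AB+"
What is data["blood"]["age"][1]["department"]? "Neurology"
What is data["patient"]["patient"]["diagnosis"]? "Flu"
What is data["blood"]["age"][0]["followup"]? True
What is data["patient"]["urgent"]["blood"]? "AB+"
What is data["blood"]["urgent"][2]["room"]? "281"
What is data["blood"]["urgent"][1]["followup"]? True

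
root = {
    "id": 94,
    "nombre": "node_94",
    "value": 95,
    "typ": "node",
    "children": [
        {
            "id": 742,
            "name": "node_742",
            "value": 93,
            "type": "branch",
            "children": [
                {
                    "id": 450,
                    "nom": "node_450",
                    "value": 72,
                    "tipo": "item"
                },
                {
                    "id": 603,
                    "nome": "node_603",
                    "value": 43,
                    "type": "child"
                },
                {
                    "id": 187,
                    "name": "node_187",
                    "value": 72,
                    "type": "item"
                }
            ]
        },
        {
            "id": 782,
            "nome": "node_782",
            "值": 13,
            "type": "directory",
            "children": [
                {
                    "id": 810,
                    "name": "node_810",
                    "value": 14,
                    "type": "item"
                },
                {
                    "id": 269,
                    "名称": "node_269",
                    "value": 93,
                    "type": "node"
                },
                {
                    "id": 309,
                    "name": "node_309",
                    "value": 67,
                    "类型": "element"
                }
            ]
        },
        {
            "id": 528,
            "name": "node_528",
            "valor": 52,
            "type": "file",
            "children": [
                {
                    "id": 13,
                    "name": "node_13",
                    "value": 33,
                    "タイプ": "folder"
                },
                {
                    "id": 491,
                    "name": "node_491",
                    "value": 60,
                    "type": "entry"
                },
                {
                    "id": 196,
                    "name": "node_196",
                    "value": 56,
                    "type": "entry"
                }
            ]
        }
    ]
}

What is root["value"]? 95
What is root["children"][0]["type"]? "branch"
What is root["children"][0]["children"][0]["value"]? 72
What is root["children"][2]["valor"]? 52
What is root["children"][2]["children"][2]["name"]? "node_196"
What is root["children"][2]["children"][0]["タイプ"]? "folder"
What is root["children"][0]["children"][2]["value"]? 72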